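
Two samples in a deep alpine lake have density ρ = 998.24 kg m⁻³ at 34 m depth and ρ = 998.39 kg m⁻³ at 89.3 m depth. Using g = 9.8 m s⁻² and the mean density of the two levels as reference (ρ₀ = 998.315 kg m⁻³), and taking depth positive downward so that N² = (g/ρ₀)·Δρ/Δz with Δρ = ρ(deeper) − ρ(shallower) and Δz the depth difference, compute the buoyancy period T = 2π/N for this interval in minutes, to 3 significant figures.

20.3 min

Δρ = 998.39 − 998.24 = 0.15 kg m⁻³ over Δz = 89.3 − 34 = 55.3 m.
N² = (9.8/998.315) × (0.15/55.3) = 2.6627 × 10⁻⁵ s⁻².
N = √(2.6627 × 10⁻⁵) = 5.1601 × 10⁻³ rad s⁻¹, so T = 2π/N = 1.2176 × 10³ s = 20.293 min ≈ 20.3 min.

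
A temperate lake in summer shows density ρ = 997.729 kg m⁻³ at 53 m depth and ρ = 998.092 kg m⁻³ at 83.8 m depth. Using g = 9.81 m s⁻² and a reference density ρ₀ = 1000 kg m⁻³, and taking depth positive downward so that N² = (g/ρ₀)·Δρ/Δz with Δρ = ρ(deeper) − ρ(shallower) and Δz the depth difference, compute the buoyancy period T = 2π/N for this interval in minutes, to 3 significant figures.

9.74 min

Δρ = 998.092 − 997.729 = 0.363 kg m⁻³ over Δz = 83.8 − 53 = 30.8 m.
N² = (9.81/1000) × (0.363/30.8) = 1.1562 × 10⁻⁴ s⁻².
N = √(1.1562 × 10⁻⁴) = 0.010753 rad s⁻¹, so T = 2π/N = 584.32 s = 9.7387 min ≈ 9.74 min.
N² > 0, so the interval is statically stable.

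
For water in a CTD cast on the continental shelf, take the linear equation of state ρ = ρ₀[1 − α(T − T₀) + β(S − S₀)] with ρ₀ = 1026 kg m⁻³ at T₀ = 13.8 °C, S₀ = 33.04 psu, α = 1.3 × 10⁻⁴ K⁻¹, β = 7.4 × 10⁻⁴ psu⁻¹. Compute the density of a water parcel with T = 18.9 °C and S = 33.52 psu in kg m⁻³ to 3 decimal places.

T − T₀ = +5.1 K, S − S₀ = +0.48 psu.
Bracket = 1 − α·(+5.1) + β·(+0.48) = 1 + (-3.078 × 10⁻⁴) = 0.9996922.
ρ = 1026 × 0.9996922 = 1025.684 kg m⁻³.

1025.684 kg m⁻³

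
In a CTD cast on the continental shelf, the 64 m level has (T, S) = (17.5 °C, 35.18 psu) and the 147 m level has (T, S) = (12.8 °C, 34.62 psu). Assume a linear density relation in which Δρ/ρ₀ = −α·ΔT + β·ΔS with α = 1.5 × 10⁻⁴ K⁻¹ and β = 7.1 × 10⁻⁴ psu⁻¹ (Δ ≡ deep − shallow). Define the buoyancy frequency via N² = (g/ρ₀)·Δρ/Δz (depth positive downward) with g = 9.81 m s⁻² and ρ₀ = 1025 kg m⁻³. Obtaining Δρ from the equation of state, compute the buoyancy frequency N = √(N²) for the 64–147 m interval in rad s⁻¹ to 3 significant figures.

ΔT = -4.7 K, ΔS = -0.56 psu (deep − shallow).
Δρ/ρ₀ = −αΔT + βΔS = 7.05 × 10⁻⁴ − 3.976 × 10⁻⁴ = 3.074 × 10⁻⁴, so Δρ ≈ 0.3151 kg m⁻³.
N² = (g/ρ₀)·Δρ/Δz = g·(Δρ/ρ₀)/Δz = 9.81 × 3.074 × 10⁻⁴ / 83 = 3.6332 × 10⁻⁵ s⁻².
N = √(3.6332 × 10⁻⁵) = 6.0276 × 10⁻³ rad s⁻¹ ≈ 6.03 × 10⁻³ rad s⁻¹.

6.03 × 10⁻³ rad s⁻¹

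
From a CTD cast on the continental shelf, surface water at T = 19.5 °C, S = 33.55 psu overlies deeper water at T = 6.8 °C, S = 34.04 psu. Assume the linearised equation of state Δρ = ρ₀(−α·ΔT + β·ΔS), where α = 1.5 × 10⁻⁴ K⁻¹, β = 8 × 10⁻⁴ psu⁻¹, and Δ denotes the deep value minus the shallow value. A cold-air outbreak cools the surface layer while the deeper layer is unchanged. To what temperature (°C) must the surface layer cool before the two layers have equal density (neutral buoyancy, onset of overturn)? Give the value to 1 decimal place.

4.2 °C

Neutral buoyancy requires Δρ = 0, i.e. −α(T_deep − T_surf′) + β(S_deep − S_surf) = 0.
T_surf′ = T_deep − (β/α)·ΔS = 6.8 − (8 × 10⁻⁴/1.5 × 10⁻⁴)·(+0.49) = 4.187 °C.
Cooling required: 19.5 − (4.187) = 15.313 °C.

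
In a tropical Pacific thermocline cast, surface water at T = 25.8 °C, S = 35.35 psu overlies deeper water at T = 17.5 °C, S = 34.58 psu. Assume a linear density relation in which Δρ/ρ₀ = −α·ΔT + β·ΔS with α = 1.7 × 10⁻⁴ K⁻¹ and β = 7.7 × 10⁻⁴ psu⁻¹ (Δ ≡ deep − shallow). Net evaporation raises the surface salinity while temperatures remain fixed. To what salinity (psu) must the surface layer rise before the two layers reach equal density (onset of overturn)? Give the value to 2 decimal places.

36.41 psu

Neutral buoyancy requires −α(T_deep − T_surf) + β(S_deep − S_surf′) = 0.
S_surf′ = S_deep − (α/β)·ΔT = 34.58 − (1.7 × 10⁻⁴/7.7 × 10⁻⁴)·(-8.3) = 36.4125 psu.
Increase required: 36.4125 − 35.35 = 1.0625 psu.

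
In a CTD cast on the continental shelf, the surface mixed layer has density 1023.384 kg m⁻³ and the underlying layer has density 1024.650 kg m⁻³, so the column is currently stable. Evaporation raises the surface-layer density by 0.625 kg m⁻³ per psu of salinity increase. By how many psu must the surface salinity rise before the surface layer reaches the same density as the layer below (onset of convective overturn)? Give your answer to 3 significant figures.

2.03 psu

Density deficit of the surface layer: 1024.650 − 1023.384 = 1.266 kg m⁻³.
Required change = 1.266 / 0.625 = 2.03 psu.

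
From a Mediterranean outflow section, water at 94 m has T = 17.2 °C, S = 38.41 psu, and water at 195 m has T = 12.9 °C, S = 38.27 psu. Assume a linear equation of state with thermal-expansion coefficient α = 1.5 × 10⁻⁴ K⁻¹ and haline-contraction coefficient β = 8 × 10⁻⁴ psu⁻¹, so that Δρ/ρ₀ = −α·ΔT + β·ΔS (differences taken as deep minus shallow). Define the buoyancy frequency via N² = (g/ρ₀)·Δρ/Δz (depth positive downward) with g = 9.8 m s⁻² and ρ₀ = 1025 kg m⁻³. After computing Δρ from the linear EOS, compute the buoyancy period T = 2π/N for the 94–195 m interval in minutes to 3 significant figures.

ΔT = -4.3 K, ΔS = -0.14 psu (deep − shallow).
Δρ/ρ₀ = −αΔT + βΔS = 6.45 × 10⁻⁴ − 1.12 × 10⁻⁴ = 5.33 × 10⁻⁴, so Δρ ≈ 0.5463 kg m⁻³.
N² = (g/ρ₀)·Δρ/Δz = g·(Δρ/ρ₀)/Δz = 9.8 × 5.33 × 10⁻⁴ / 101 = 5.1717 × 10⁻⁵ s⁻².
N = √(5.1717 × 10⁻⁵) = 7.1915 × 10⁻³ rad s⁻¹ → T = 2π/N = 873.70 s = 14.562 min ≈ 14.6 min.

14.6 min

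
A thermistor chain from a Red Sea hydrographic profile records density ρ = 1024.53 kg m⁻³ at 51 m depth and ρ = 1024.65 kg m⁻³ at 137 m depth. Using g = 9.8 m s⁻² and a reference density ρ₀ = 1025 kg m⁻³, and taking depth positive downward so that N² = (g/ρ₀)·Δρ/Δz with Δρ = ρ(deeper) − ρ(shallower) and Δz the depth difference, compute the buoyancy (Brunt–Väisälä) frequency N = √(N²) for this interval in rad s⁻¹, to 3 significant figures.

3.65 × 10⁻³ rad s⁻¹

Δρ = 1024.65 − 1024.53 = 0.12 kg m⁻³ over Δz = 137 − 51 = 86 m.
N² = (9.8/1025) × (0.12/86) = 1.3341 × 10⁻⁵ s⁻².
N = √(1.3341 × 10⁻⁵) = 3.6525 × 10⁻³ rad s⁻¹ ≈ 3.65 × 10⁻³ rad s⁻¹.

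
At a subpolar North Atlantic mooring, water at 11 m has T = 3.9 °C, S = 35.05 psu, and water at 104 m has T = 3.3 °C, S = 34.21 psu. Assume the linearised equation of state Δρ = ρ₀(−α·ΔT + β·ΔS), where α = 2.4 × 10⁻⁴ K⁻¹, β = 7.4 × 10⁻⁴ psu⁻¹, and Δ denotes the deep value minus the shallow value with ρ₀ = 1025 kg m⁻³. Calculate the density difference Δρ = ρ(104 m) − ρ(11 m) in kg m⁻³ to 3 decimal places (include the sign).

-0.490 kg m⁻³

ΔT = -0.6 K, ΔS = -0.84 psu (deep − shallow).
Δρ/ρ₀ = −(2.4 × 10⁻⁴)(-0.6) + (7.4 × 10⁻⁴)(-0.84) = -4.776 × 10⁻⁴.
Δρ = 1025 × (-4.776 × 10⁻⁴) = -0.490 kg m⁻³.
Negative Δρ: lighter below, statically unstable.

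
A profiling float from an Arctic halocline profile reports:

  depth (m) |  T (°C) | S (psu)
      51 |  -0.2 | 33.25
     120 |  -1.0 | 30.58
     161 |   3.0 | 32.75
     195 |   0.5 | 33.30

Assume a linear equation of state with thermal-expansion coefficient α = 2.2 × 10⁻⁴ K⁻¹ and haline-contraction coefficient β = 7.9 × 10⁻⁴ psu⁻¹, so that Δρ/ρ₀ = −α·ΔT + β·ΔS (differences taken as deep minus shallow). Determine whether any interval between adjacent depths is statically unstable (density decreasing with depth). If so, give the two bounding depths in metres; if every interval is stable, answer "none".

51–120 m

Evaluate Δρ/ρ₀ = −αΔT + βΔS across each adjacent pair:
  51–120 m: −αΔT+βΔS = −(2.2 × 10⁻⁴)(-0.8)+(7.9 × 10⁻⁴)(-2.67) = -1.9 × 10⁻³ → UNSTABLE
  120–161 m: −αΔT+βΔS = −(2.2 × 10⁻⁴)(+4.0)+(7.9 × 10⁻⁴)(+2.17) = 8.3 × 10⁻⁴ → stable
  161–195 m: −αΔT+βΔS = −(2.2 × 10⁻⁴)(-2.5)+(7.9 × 10⁻⁴)(+0.55) = 9.8 × 10⁻⁴ → stable
The 51–120 m interval has Δρ < 0: lighter water underlies denser water.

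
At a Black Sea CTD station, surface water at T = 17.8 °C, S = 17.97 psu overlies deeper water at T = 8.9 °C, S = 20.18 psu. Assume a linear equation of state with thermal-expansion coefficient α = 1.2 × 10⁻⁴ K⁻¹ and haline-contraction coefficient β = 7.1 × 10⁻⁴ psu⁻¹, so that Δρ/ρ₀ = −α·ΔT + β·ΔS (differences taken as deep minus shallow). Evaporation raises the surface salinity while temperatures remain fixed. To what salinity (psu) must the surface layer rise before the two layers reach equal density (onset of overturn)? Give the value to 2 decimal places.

Neutral buoyancy requires −α(T_deep − T_surf) + β(S_deep − S_surf′) = 0.
S_surf′ = S_deep − (α/β)·ΔT = 20.18 − (1.2 × 10⁻⁴/7.1 × 10⁻⁴)·(-8.9) = 21.6842 psu.
Increase required: 21.6842 − 17.97 = 3.7142 psu.

21.68 psu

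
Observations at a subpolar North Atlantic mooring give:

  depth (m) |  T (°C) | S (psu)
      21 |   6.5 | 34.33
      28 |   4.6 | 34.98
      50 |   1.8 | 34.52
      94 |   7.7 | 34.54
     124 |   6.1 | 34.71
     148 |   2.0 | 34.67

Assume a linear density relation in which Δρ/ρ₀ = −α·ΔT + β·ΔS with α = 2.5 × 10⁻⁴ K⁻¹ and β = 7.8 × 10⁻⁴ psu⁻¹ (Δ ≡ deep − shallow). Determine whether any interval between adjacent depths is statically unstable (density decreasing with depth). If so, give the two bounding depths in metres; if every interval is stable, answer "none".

50–94 m

Evaluate Δρ/ρ₀ = −αΔT + βΔS across each adjacent pair:
  21–28 m: −αΔT+βΔS = −(2.5 × 10⁻⁴)(-1.9)+(7.8 × 10⁻⁴)(+0.65) = 9.8 × 10⁻⁴ → stable
  28–50 m: −αΔT+βΔS = −(2.5 × 10⁻⁴)(-2.8)+(7.8 × 10⁻⁴)(-0.46) = 3.4 × 10⁻⁴ → stable
  50–94 m: −αΔT+βΔS = −(2.5 × 10⁻⁴)(+5.9)+(7.8 × 10⁻⁴)(+0.02) = -1.5 × 10⁻³ → UNSTABLE
  94–124 m: −αΔT+βΔS = −(2.5 × 10⁻⁴)(-1.6)+(7.8 × 10⁻⁴)(+0.17) = 5.3 × 10⁻⁴ → stable
  124–148 m: −αΔT+βΔS = −(2.5 × 10⁻⁴)(-4.1)+(7.8 × 10⁻⁴)(-0.04) = 9.9 × 10⁻⁴ → stable
The 50–94 m interval has Δρ < 0: lighter water underlies denser water.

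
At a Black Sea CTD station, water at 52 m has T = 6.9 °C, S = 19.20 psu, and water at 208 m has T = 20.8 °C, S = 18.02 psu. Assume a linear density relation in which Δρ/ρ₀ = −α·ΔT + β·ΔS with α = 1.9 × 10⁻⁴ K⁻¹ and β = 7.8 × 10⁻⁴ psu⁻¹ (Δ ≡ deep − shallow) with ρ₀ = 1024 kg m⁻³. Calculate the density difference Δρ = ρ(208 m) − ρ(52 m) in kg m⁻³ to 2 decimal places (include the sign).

-3.65 kg m⁻³

ΔT = +13.9 K, ΔS = -1.18 psu (deep − shallow).
Δρ/ρ₀ = −(1.9 × 10⁻⁴)(+13.9) + (7.8 × 10⁻⁴)(-1.18) = -3.5614 × 10⁻³.
Δρ = 1024 × (-3.5614 × 10⁻³) = -3.65 kg m⁻³.
Negative Δρ: lighter below, statically unstable.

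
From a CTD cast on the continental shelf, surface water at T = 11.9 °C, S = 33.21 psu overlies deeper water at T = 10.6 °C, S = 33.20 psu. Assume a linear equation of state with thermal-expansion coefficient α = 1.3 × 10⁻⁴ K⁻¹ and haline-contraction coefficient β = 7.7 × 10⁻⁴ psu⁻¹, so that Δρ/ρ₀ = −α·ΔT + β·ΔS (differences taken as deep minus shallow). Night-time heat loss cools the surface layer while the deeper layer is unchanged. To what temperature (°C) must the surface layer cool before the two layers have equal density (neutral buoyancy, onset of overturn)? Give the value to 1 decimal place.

Neutral buoyancy requires Δρ = 0, i.e. −α(T_deep − T_surf′) + β(S_deep − S_surf) = 0.
T_surf′ = T_deep − (β/α)·ΔS = 10.6 − (7.7 × 10⁻⁴/1.3 × 10⁻⁴)·(-0.01) = 10.659 °C.
Cooling required: 11.9 − (10.659) = 1.241 °C.

10.7 °C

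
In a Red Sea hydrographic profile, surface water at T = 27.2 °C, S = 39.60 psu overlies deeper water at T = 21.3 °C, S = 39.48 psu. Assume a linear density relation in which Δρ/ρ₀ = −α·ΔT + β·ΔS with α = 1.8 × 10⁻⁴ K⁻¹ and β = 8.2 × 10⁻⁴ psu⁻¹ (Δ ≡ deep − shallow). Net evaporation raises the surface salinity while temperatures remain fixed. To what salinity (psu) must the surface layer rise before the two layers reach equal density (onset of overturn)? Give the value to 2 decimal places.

Neutral buoyancy requires −α(T_deep − T_surf) + β(S_deep − S_surf′) = 0.
S_surf′ = S_deep − (α/β)·ΔT = 39.48 − (1.8 × 10⁻⁴/8.2 × 10⁻⁴)·(-5.9) = 40.7751 psu.
Increase required: 40.7751 − 39.60 = 1.1751 psu.

40.78 psu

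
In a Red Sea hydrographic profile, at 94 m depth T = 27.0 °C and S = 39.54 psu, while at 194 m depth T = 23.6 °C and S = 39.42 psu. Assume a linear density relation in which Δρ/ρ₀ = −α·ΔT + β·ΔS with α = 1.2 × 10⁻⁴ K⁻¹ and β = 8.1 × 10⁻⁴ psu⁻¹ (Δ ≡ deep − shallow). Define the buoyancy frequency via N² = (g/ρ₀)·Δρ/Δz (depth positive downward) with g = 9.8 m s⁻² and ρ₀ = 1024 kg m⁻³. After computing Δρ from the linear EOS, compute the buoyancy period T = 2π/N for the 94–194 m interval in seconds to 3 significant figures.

1.14 × 10³ s

ΔT = -3.4 K, ΔS = -0.12 psu (deep − shallow).
Δρ/ρ₀ = −αΔT + βΔS = 4.08 × 10⁻⁴ − 9.72 × 10⁻⁵ = 3.108 × 10⁻⁴, so Δρ ≈ 0.3183 kg m⁻³.
N² = (g/ρ₀)·Δρ/Δz = g·(Δρ/ρ₀)/Δz = 9.8 × 3.108 × 10⁻⁴ / 100 = 3.0458 × 10⁻⁵ s⁻².
N = √(3.0458 × 10⁻⁵) = 5.5189 × 10⁻³ rad s⁻¹ → T = 2π/N = 1.1385 × 10³ s ≈ 1.14 × 10³ s.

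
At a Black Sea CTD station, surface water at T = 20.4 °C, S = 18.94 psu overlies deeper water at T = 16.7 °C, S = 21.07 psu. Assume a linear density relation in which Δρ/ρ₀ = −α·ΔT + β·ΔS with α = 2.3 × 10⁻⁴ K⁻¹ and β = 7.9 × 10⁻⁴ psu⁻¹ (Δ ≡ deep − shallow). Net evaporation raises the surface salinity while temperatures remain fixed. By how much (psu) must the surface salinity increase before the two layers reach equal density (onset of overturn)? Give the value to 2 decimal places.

3.21 psu

Neutral buoyancy requires −α(T_deep − T_surf) + β(S_deep − S_surf′) = 0.
S_surf′ = S_deep − (α/β)·ΔT = 21.07 − (2.3 × 10⁻⁴/7.9 × 10⁻⁴)·(-3.7) = 22.1472 psu.
Increase required: 22.1472 − 18.94 = 3.2072 psu.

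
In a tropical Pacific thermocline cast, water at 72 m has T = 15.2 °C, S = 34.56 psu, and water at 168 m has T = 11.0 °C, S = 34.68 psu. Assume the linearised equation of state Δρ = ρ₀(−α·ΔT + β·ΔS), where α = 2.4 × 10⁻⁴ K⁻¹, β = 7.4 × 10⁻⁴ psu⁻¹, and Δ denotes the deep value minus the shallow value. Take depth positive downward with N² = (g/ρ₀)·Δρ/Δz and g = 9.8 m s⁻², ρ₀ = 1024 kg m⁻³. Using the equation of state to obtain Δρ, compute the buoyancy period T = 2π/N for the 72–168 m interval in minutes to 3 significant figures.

ΔT = -4.2 K, ΔS = +0.12 psu (deep − shallow).
Δρ/ρ₀ = −αΔT + βΔS = 1.008 × 10⁻³ + 8.88 × 10⁻⁵ = 1.0968 × 10⁻³, so Δρ ≈ 1.123 kg m⁻³.
N² = (g/ρ₀)·Δρ/Δz = g·(Δρ/ρ₀)/Δz = 9.8 × 1.0968 × 10⁻³ / 96 = 1.1197 × 10⁻⁴ s⁻².
N = √(1.1197 × 10⁻⁴) = 0.010582 rad s⁻¹ → T = 2π/N = 593.76 s = 9.8960 min ≈ 9.90 min.

9.90 min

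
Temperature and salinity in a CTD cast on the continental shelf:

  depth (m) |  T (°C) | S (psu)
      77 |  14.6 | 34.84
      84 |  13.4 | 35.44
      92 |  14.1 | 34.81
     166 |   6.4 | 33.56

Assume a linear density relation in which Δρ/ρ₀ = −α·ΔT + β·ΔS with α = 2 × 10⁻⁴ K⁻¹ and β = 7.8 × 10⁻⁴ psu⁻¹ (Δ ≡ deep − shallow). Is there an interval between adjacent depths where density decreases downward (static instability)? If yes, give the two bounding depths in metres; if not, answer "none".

84–92 m

Evaluate Δρ/ρ₀ = −αΔT + βΔS across each adjacent pair:
  77–84 m: −αΔT+βΔS = −(2 × 10⁻⁴)(-1.2)+(7.8 × 10⁻⁴)(+0.60) = 7.1 × 10⁻⁴ → stable
  84–92 m: −αΔT+βΔS = −(2 × 10⁻⁴)(+0.7)+(7.8 × 10⁻⁴)(-0.63) = -6.3 × 10⁻⁴ → UNSTABLE
  92–166 m: −αΔT+βΔS = −(2 × 10⁻⁴)(-7.7)+(7.8 × 10⁻⁴)(-1.25) = 5.7 × 10⁻⁴ → stable
The 84–92 m interval has Δρ < 0: lighter water underlies denser water.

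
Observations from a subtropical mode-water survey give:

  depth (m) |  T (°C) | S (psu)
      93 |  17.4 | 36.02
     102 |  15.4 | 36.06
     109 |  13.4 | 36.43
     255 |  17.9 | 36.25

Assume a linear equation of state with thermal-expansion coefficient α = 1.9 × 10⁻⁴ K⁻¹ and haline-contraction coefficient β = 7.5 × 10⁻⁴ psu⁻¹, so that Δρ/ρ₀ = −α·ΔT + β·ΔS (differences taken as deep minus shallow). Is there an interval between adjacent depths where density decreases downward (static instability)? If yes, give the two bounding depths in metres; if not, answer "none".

109–255 m

Evaluate Δρ/ρ₀ = −αΔT + βΔS across each adjacent pair:
  93–102 m: −αΔT+βΔS = −(1.9 × 10⁻⁴)(-2.0)+(7.5 × 10⁻⁴)(+0.04) = 4.1 × 10⁻⁴ → stable
  102–109 m: −αΔT+βΔS = −(1.9 × 10⁻⁴)(-2.0)+(7.5 × 10⁻⁴)(+0.37) = 6.6 × 10⁻⁴ → stable
  109–255 m: −αΔT+βΔS = −(1.9 × 10⁻⁴)(+4.5)+(7.5 × 10⁻⁴)(-0.18) = -9.9 × 10⁻⁴ → UNSTABLE
The 109–255 m interval has Δρ < 0: lighter water underlies denser water.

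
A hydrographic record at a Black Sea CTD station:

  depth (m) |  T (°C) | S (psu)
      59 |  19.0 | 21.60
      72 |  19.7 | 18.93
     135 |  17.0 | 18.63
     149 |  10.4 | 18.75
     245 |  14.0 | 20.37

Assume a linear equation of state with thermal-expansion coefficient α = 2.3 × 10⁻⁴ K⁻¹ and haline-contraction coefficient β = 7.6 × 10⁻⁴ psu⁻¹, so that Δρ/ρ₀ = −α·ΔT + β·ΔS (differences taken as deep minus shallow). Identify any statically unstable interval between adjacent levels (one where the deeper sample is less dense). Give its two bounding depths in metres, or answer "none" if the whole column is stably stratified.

Evaluate Δρ/ρ₀ = −αΔT + βΔS across each adjacent pair:
  59–72 m: −αΔT+βΔS = −(2.3 × 10⁻⁴)(+0.7)+(7.6 × 10⁻⁴)(-2.67) = -2.2 × 10⁻³ → UNSTABLE
  72–135 m: −αΔT+βΔS = −(2.3 × 10⁻⁴)(-2.7)+(7.6 × 10⁻⁴)(-0.30) = 3.9 × 10⁻⁴ → stable
  135–149 m: −αΔT+βΔS = −(2.3 × 10⁻⁴)(-6.6)+(7.6 × 10⁻⁴)(+0.12) = 1.6 × 10⁻³ → stable
  149–245 m: −αΔT+βΔS = −(2.3 × 10⁻⁴)(+3.6)+(7.6 × 10⁻⁴)(+1.62) = 4.0 × 10⁻⁴ → stable
The 59–72 m interval has Δρ < 0: lighter water underlies denser water.

59–72 m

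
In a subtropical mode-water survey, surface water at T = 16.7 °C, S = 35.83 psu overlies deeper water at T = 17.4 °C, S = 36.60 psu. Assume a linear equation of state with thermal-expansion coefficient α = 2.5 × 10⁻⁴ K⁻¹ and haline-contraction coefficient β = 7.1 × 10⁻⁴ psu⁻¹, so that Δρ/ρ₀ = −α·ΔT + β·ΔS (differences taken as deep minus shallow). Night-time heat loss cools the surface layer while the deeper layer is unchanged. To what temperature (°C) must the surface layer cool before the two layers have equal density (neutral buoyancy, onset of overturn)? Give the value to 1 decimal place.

Neutral buoyancy requires Δρ = 0, i.e. −α(T_deep − T_surf′) + β(S_deep − S_surf) = 0.
T_surf′ = T_deep − (β/α)·ΔS = 17.4 − (7.1 × 10⁻⁴/2.5 × 10⁻⁴)·(+0.77) = 15.213 °C.
Cooling required: 16.7 − (15.213) = 1.487 °C.

15.2 °C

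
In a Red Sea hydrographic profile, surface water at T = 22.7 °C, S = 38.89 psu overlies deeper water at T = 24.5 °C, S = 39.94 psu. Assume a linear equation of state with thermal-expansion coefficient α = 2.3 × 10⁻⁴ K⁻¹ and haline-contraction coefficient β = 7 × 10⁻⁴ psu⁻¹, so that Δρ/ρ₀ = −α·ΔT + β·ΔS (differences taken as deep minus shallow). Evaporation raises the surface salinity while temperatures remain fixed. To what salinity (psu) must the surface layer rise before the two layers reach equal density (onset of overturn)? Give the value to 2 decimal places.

Neutral buoyancy requires −α(T_deep − T_surf) + β(S_deep − S_surf′) = 0.
S_surf′ = S_deep − (α/β)·ΔT = 39.94 − (2.3 × 10⁻⁴/7 × 10⁻⁴)·(+1.8) = 39.3486 psu.
Increase required: 39.3486 − 38.89 = 0.4586 psu.

39.35 psu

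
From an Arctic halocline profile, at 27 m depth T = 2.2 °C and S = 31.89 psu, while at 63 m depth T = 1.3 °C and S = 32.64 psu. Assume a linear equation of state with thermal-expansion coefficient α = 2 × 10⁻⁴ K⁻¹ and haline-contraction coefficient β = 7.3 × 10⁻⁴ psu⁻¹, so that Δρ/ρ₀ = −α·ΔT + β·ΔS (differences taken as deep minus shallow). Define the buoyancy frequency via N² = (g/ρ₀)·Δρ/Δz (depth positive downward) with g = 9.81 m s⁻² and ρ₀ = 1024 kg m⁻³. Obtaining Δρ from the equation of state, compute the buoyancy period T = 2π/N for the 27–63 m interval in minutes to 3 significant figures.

ΔT = -0.9 K, ΔS = +0.75 psu (deep − shallow).
Δρ/ρ₀ = −αΔT + βΔS = 1.80 × 10⁻⁴ + 5.475 × 10⁻⁴ = 7.275 × 10⁻⁴, so Δρ ≈ 0.7450 kg m⁻³.
N² = (g/ρ₀)·Δρ/Δz = g·(Δρ/ρ₀)/Δz = 9.81 × 7.275 × 10⁻⁴ / 36 = 1.9824 × 10⁻⁴ s⁻².
N = √(1.9824 × 10⁻⁴) = 0.014080 rad s⁻¹ → T = 2π/N = 446.25 s = 7.4375 min ≈ 7.44 min.

7.44 min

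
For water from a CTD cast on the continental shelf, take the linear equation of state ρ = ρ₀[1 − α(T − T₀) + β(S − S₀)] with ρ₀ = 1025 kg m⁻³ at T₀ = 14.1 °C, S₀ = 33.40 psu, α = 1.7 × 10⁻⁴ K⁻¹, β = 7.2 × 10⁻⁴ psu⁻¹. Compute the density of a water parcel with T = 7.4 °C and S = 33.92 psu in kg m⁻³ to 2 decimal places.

1026.55 kg m⁻³

T − T₀ = -6.7 K, S − S₀ = +0.52 psu.
Bracket = 1 − α·(-6.7) + β·(+0.52) = 1 + (1.5134 × 10⁻³) = 1.0015134.
ρ = 1025 × 1.0015134 = 1026.55 kg m⁻³.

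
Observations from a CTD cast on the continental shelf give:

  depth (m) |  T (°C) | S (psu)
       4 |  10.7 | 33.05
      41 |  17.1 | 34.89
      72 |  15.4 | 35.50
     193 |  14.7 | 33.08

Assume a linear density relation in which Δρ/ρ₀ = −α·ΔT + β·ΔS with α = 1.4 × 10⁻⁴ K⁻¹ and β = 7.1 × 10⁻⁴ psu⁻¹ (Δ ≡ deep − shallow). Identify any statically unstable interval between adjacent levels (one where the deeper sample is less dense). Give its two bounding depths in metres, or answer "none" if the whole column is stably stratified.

Evaluate Δρ/ρ₀ = −αΔT + βΔS across each adjacent pair:
  4–41 m: −αΔT+βΔS = −(1.4 × 10⁻⁴)(+6.4)+(7.1 × 10⁻⁴)(+1.84) = 4.1 × 10⁻⁴ → stable
  41–72 m: −αΔT+βΔS = −(1.4 × 10⁻⁴)(-1.7)+(7.1 × 10⁻⁴)(+0.61) = 6.7 × 10⁻⁴ → stable
  72–193 m: −αΔT+βΔS = −(1.4 × 10⁻⁴)(-0.7)+(7.1 × 10⁻⁴)(-2.42) = -1.6 × 10⁻³ → UNSTABLE
The 72–193 m interval has Δρ < 0: lighter water underlies denser water.

72–193 m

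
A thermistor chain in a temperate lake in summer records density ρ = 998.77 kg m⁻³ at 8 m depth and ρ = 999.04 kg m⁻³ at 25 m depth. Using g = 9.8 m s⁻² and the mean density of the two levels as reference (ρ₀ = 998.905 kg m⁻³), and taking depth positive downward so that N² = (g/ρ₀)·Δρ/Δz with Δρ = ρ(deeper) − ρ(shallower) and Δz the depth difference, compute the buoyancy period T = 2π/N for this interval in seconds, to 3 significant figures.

503 s

Δρ = 999.04 − 998.77 = 0.27 kg m⁻³ over Δz = 25 − 8 = 17 m.
N² = (9.8/998.905) × (0.27/17) = 1.5582 × 10⁻⁴ s⁻².
N = √(1.5582 × 10⁻⁴) = 0.012483 rad s⁻¹, so T = 2π/N = 503.34 s ≈ 503 s.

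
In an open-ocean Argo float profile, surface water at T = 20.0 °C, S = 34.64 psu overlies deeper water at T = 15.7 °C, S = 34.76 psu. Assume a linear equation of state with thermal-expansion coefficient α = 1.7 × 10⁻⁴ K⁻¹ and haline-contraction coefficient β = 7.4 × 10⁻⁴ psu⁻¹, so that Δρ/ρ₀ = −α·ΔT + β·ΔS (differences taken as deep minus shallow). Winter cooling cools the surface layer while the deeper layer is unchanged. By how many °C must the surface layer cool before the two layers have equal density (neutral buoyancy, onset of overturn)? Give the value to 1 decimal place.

4.8 °C

Neutral buoyancy requires Δρ = 0, i.e. −α(T_deep − T_surf′) + β(S_deep − S_surf) = 0.
T_surf′ = T_deep − (β/α)·ΔS = 15.7 − (7.4 × 10⁻⁴/1.7 × 10⁻⁴)·(+0.12) = 15.178 °C.
Cooling required: 20.0 − (15.178) = 4.822 °C.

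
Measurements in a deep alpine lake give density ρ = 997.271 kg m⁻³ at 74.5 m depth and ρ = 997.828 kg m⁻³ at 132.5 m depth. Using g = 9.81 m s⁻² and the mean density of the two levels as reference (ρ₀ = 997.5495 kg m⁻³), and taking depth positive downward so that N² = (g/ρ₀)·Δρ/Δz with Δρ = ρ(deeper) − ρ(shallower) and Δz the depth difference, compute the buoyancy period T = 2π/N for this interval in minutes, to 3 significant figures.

Δρ = 997.828 − 997.271 = 0.557 kg m⁻³ over Δz = 132.5 − 74.5 = 58 m.
N² = (9.81/997.5495) × (0.557/58) = 9.4441 × 10⁻⁵ s⁻².
N = √(9.4441 × 10⁻⁵) = 9.7181 × 10⁻³ rad s⁻¹, so T = 2π/N = 646.54 s = 10.776 min ≈ 10.8 min.
A positive N² confirms static stability across the interval.

10.8 min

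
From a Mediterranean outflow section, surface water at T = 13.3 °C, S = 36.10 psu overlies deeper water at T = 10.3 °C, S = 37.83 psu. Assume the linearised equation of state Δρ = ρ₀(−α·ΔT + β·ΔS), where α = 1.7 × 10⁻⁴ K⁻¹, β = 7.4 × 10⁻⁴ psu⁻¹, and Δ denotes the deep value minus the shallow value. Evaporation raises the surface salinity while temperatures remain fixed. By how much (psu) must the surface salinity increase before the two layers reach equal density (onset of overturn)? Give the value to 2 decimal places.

Neutral buoyancy requires −α(T_deep − T_surf) + β(S_deep − S_surf′) = 0.
S_surf′ = S_deep − (α/β)·ΔT = 37.83 − (1.7 × 10⁻⁴/7.4 × 10⁻⁴)·(-3.0) = 38.5192 psu.
Increase required: 38.5192 − 36.10 = 2.4192 psu.

2.42 psu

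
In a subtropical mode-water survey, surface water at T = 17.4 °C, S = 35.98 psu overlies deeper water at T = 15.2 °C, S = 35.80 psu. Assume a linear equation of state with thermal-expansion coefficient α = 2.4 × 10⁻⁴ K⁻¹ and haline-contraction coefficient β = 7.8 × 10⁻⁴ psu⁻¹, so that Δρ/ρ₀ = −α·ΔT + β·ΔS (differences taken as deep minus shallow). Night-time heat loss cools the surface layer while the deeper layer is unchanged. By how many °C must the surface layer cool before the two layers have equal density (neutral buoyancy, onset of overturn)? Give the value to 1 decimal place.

1.6 °C

Neutral buoyancy requires Δρ = 0, i.e. −α(T_deep − T_surf′) + β(S_deep − S_surf) = 0.
T_surf′ = T_deep − (β/α)·ΔS = 15.2 − (7.8 × 10⁻⁴/2.4 × 10⁻⁴)·(-0.18) = 15.785 °C.
Cooling required: 17.4 − (15.785) = 1.615 °C.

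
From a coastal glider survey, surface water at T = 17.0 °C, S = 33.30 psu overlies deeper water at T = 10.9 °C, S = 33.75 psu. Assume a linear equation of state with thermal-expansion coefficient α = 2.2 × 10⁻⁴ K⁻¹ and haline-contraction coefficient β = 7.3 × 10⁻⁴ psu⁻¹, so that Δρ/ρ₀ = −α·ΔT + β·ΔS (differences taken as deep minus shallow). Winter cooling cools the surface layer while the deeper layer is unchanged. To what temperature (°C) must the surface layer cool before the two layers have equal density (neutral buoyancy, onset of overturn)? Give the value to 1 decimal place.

9.4 °C

Neutral buoyancy requires Δρ = 0, i.e. −α(T_deep − T_surf′) + β(S_deep − S_surf) = 0.
T_surf′ = T_deep − (β/α)·ΔS = 10.9 − (7.3 × 10⁻⁴/2.2 × 10⁻⁴)·(+0.45) = 9.407 °C.
Cooling required: 17.0 − (9.407) = 7.593 °C.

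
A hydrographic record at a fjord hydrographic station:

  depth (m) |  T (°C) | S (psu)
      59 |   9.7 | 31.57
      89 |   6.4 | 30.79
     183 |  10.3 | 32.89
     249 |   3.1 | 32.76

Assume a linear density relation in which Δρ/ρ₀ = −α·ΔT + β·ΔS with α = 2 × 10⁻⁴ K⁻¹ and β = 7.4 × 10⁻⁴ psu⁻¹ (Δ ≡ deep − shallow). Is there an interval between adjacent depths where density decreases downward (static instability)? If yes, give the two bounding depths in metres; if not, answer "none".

none

Evaluate Δρ/ρ₀ = −αΔT + βΔS across each adjacent pair:
  59–89 m: −αΔT+βΔS = −(2 × 10⁻⁴)(-3.3)+(7.4 × 10⁻⁴)(-0.78) = 8.3 × 10⁻⁵ → stable
  89–183 m: −αΔT+βΔS = −(2 × 10⁻⁴)(+3.9)+(7.4 × 10⁻⁴)(+2.10) = 7.7 × 10⁻⁴ → stable
  183–249 m: −αΔT+βΔS = −(2 × 10⁻⁴)(-7.2)+(7.4 × 10⁻⁴)(-0.13) = 1.3 × 10⁻³ → stable
Every interval has Δρ > 0: the column is stably stratified throughout.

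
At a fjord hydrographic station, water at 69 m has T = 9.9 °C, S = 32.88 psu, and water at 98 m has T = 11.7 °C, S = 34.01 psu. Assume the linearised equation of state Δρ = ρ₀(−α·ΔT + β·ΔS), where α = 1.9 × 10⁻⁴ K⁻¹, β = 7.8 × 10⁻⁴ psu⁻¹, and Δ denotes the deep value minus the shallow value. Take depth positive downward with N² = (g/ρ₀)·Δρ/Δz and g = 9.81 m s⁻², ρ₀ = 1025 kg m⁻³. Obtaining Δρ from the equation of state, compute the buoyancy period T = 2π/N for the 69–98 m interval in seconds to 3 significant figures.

ΔT = +1.8 K, ΔS = +1.13 psu (deep − shallow).
Δρ/ρ₀ = −αΔT + βΔS = -3.42 × 10⁻⁴ + 8.814 × 10⁻⁴ = 5.394 × 10⁻⁴, so Δρ ≈ 0.5529 kg m⁻³.
N² = (g/ρ₀)·Δρ/Δz = g·(Δρ/ρ₀)/Δz = 9.81 × 5.394 × 10⁻⁴ / 29 = 1.8247 × 10⁻⁴ s⁻².
N = √(1.8247 × 10⁻⁴) = 0.013508 rad s⁻¹ → T = 2π/N = 465.15 s ≈ 465 s.

465 s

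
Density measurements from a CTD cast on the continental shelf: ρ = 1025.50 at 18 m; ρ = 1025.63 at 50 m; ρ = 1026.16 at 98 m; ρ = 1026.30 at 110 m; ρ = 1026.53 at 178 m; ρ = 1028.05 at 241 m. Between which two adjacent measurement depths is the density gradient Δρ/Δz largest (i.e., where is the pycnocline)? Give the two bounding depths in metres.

Compute the density gradient over each adjacent pair:
  18–50 m: Δρ/Δz = 0.13/32 = 4.1 × 10⁻³ kg m⁻⁴
  50–98 m: Δρ/Δz = 0.53/48 = 0.011 kg m⁻⁴
  98–110 m: Δρ/Δz = 0.14/12 = 0.012 kg m⁻⁴
  110–178 m: Δρ/Δz = 0.23/68 = 3.4 × 10⁻³ kg m⁻⁴
  178–241 m: Δρ/Δz = 1.52/63 = 0.024 kg m⁻⁴
The largest gradient is in the 178–241 m interval — the pycnocline.

178–241 m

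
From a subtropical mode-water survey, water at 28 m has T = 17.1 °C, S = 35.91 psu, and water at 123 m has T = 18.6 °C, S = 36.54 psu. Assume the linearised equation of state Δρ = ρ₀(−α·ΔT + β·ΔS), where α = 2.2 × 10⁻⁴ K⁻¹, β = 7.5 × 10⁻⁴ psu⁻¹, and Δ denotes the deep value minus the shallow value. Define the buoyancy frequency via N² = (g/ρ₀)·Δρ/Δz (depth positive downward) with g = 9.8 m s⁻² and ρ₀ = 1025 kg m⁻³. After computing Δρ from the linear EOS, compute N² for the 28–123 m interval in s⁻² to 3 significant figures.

ΔT = +1.5 K, ΔS = +0.63 psu (deep − shallow).
Δρ/ρ₀ = −αΔT + βΔS = -3.30 × 10⁻⁴ + 4.725 × 10⁻⁴ = 1.425 × 10⁻⁴, so Δρ ≈ 0.1461 kg m⁻³.
N² = (g/ρ₀)·Δρ/Δz = g·(Δρ/ρ₀)/Δz = 9.8 × 1.425 × 10⁻⁴ / 95 = 1.4700 × 10⁻⁵ s⁻² ≈ 1.47 × 10⁻⁵ s⁻².

1.47 × 10⁻⁵ s⁻²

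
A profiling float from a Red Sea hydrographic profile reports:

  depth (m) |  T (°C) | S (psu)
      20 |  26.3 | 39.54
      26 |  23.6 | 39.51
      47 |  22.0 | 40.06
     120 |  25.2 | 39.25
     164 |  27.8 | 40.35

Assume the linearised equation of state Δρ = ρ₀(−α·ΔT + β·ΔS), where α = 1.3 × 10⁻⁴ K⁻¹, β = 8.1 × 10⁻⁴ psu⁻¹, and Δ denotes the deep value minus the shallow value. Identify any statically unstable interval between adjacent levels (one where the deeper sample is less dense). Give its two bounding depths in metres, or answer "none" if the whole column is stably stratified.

47–120 m

Evaluate Δρ/ρ₀ = −αΔT + βΔS across each adjacent pair:
  20–26 m: −αΔT+βΔS = −(1.3 × 10⁻⁴)(-2.7)+(8.1 × 10⁻⁴)(-0.03) = 3.3 × 10⁻⁴ → stable
  26–47 m: −αΔT+βΔS = −(1.3 × 10⁻⁴)(-1.6)+(8.1 × 10⁻⁴)(+0.55) = 6.5 × 10⁻⁴ → stable
  47–120 m: −αΔT+βΔS = −(1.3 × 10⁻⁴)(+3.2)+(8.1 × 10⁻⁴)(-0.81) = -1.1 × 10⁻³ → UNSTABLE
  120–164 m: −αΔT+βΔS = −(1.3 × 10⁻⁴)(+2.6)+(8.1 × 10⁻⁴)(+1.10) = 5.5 × 10⁻⁴ → stable
The 47–120 m interval has Δρ < 0: lighter water underlies denser water.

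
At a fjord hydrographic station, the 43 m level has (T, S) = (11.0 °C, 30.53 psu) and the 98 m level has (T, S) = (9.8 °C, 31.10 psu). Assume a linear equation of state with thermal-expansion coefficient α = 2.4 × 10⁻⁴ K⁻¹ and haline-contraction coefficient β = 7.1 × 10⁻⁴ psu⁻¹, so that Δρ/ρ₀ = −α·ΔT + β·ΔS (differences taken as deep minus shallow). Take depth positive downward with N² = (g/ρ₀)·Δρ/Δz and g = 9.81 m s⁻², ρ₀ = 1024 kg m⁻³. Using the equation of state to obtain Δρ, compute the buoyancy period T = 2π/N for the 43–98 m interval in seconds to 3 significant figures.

565 s

ΔT = -1.2 K, ΔS = +0.57 psu (deep − shallow).
Δρ/ρ₀ = −αΔT + βΔS = 2.88 × 10⁻⁴ + 4.047 × 10⁻⁴ = 6.927 × 10⁻⁴, so Δρ ≈ 0.7093 kg m⁻³.
N² = (g/ρ₀)·Δρ/Δz = g·(Δρ/ρ₀)/Δz = 9.81 × 6.927 × 10⁻⁴ / 55 = 1.2355 × 10⁻⁴ s⁻².
N = √(1.2355 × 10⁻⁴) = 0.011115 rad s⁻¹ → T = 2π/N = 565.29 s ≈ 565 s.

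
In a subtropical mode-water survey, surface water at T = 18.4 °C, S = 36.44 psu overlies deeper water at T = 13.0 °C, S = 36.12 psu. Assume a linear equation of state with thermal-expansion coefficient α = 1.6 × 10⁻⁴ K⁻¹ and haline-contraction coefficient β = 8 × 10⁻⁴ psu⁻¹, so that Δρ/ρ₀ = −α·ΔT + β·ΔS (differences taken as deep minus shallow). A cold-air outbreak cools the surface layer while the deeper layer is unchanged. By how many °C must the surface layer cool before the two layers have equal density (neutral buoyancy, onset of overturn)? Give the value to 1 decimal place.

3.8 °C

Neutral buoyancy requires Δρ = 0, i.e. −α(T_deep − T_surf′) + β(S_deep − S_surf) = 0.
T_surf′ = T_deep − (β/α)·ΔS = 13.0 − (8 × 10⁻⁴/1.6 × 10⁻⁴)·(-0.32) = 14.600 °C.
Cooling required: 18.4 − (14.600) = 3.800 °C.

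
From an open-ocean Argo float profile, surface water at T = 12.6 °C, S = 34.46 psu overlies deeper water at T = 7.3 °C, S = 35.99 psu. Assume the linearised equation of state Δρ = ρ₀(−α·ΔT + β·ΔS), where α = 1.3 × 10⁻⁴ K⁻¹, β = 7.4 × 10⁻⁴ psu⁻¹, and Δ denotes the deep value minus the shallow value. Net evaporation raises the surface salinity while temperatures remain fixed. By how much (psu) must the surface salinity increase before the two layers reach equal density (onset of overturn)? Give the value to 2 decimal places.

Neutral buoyancy requires −α(T_deep − T_surf) + β(S_deep − S_surf′) = 0.
S_surf′ = S_deep − (α/β)·ΔT = 35.99 − (1.3 × 10⁻⁴/7.4 × 10⁻⁴)·(-5.3) = 36.9211 psu.
Increase required: 36.9211 − 34.46 = 2.4611 psu.

2.46 psu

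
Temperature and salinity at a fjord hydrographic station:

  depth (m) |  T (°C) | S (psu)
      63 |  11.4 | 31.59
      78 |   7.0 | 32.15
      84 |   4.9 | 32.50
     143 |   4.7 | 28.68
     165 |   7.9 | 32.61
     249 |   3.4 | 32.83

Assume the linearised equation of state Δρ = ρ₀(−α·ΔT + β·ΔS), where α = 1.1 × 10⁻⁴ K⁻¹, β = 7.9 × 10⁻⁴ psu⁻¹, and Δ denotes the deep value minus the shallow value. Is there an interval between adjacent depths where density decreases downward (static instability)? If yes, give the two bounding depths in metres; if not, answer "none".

84–143 m

Evaluate Δρ/ρ₀ = −αΔT + βΔS across each adjacent pair:
  63–78 m: −αΔT+βΔS = −(1.1 × 10⁻⁴)(-4.4)+(7.9 × 10⁻⁴)(+0.56) = 9.3 × 10⁻⁴ → stable
  78–84 m: −αΔT+βΔS = −(1.1 × 10⁻⁴)(-2.1)+(7.9 × 10⁻⁴)(+0.35) = 5.1 × 10⁻⁴ → stable
  84–143 m: −αΔT+βΔS = −(1.1 × 10⁻⁴)(-0.2)+(7.9 × 10⁻⁴)(-3.82) = -3.0 × 10⁻³ → UNSTABLE
  143–165 m: −αΔT+βΔS = −(1.1 × 10⁻⁴)(+3.2)+(7.9 × 10⁻⁴)(+3.93) = 2.8 × 10⁻³ → stable
  165–249 m: −αΔT+βΔS = −(1.1 × 10⁻⁴)(-4.5)+(7.9 × 10⁻⁴)(+0.22) = 6.7 × 10⁻⁴ → stable
The 84–143 m interval has Δρ < 0: lighter water underlies denser water.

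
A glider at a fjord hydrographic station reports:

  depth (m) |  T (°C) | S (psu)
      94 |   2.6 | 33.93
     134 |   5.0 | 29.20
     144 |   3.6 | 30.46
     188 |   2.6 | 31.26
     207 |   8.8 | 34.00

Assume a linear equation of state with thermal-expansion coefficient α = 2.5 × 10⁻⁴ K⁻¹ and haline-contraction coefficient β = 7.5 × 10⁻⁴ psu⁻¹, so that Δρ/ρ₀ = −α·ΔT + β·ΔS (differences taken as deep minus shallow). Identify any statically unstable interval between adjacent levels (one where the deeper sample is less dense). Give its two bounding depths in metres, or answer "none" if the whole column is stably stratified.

Evaluate Δρ/ρ₀ = −αΔT + βΔS across each adjacent pair:
  94–134 m: −αΔT+βΔS = −(2.5 × 10⁻⁴)(+2.4)+(7.5 × 10⁻⁴)(-4.73) = -4.1 × 10⁻³ → UNSTABLE
  134–144 m: −αΔT+βΔS = −(2.5 × 10⁻⁴)(-1.4)+(7.5 × 10⁻⁴)(+1.26) = 1.3 × 10⁻³ → stable
  144–188 m: −αΔT+βΔS = −(2.5 × 10⁻⁴)(-1.0)+(7.5 × 10⁻⁴)(+0.80) = 8.5 × 10⁻⁴ → stable
  188–207 m: −αΔT+βΔS = −(2.5 × 10⁻⁴)(+6.2)+(7.5 × 10⁻⁴)(+2.74) = 5.1 × 10⁻⁴ → stable
The 94–134 m interval has Δρ < 0: lighter water underlies denser water.

94–134 m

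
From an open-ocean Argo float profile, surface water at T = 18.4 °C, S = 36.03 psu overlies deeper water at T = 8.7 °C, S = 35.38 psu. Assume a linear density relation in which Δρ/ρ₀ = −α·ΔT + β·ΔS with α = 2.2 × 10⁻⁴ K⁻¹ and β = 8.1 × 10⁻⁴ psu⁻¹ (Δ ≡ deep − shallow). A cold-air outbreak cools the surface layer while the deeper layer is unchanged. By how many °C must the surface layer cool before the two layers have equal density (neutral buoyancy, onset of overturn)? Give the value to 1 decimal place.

7.3 °C

Neutral buoyancy requires Δρ = 0, i.e. −α(T_deep − T_surf′) + β(S_deep − S_surf) = 0.
T_surf′ = T_deep − (β/α)·ΔS = 8.7 − (8.1 × 10⁻⁴/2.2 × 10⁻⁴)·(-0.65) = 11.093 °C.
Cooling required: 18.4 − (11.093) = 7.307 °C.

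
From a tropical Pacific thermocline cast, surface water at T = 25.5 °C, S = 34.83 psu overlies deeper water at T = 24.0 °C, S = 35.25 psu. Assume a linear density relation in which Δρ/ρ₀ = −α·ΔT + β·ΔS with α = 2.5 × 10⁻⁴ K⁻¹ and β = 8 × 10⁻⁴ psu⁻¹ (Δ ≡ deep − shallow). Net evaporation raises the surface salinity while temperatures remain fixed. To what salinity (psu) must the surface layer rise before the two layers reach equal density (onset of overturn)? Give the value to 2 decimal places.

Neutral buoyancy requires −α(T_deep − T_surf) + β(S_deep − S_surf′) = 0.
S_surf′ = S_deep − (α/β)·ΔT = 35.25 − (2.5 × 10⁻⁴/8 × 10⁻⁴)·(-1.5) = 35.7188 psu.
Increase required: 35.7188 − 34.83 = 0.8888 psu.

35.72 psu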